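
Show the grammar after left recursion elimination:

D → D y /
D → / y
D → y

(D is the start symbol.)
D → / y D'
D → y D'
D' → y / D'
D' → ε

D is directly left-recursive. The standard transformation for
  A → A α₁ | ... | A α_m | β₁ | ... | β_n
is
  A  → β₁ A' | ... | β_n A'
  A' → α₁ A' | ... | α_m A' | ε

D → / y becomes D → / y D'
D → y becomes D → y D'
D → D y / becomes D' → y / D'
Add D' → ε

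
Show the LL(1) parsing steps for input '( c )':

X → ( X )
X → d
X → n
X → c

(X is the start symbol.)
Stack is shown with the top on the left.

Stack    Input    Action
------------------------
X $      ( c ) $  output X → ( X )
( X ) $  ( c ) $  match '('
X ) $    c ) $    output X → c
c ) $    c ) $    match 'c'
) $      ) $      match ')'
$        $        accept

The string is accepted.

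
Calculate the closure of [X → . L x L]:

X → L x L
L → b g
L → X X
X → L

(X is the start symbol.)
Start with: [X → . L x L]
  [X → . L x L] has the dot before L: add [L → . b g], [L → . X X]
  [L → . X X] has the dot before X: add [X → . L]
No further items can be added.

CLOSURE = { [L → . X X], [L → . b g], [X → . L x L], [X → . L] }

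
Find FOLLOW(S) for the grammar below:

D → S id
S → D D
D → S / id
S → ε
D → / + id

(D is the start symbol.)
In D → S id: S is followed by id, add FIRST(id) \ {ε} = { 'id' }
In D → S / id: S is followed by '/' id, add FIRST('/' id) \ {ε} = { '/' }

Taking the union: FOLLOW(S) = { '/', 'id' }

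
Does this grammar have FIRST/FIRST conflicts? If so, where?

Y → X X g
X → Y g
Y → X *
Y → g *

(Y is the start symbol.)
A FIRST/FIRST conflict occurs when two productions N → α and N → β for the same non-terminal have FIRST(α) ∩ FIRST(β) ≠ ∅ (with ε ∈ FIRST of a nullable right-hand side, so two nullable alternatives also conflict).

FIRST sets of the non-terminals at (or reachable through a nullable prefix from) the front of some alternative:
  FIRST(X) = { 'g' }

Productions for Y:
  Y → X X g: FIRST = { 'g' }
  Y → X *: FIRST = { 'g' }
  Y → g *: FIRST = { 'g' }
X has only one production, so no FIRST/FIRST conflict is possible there.

Conflict for Y: Y → X X g and Y → X *
  Overlap: { 'g' }
Conflict for Y: Y → X X g and Y → g *
  Overlap: { 'g' }
Conflict for Y: Y → X * and Y → g *
  Overlap: { 'g' }

Answer: Yes. Y → X X g / Y → X '*' on { 'g' }; Y → X X g / Y → g '*' on { 'g' }; Y → X '*' / Y → g '*' on { 'g' }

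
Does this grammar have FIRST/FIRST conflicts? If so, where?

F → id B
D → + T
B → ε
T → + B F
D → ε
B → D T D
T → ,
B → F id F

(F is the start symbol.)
A FIRST/FIRST conflict occurs when two productions N → α and N → β for the same non-terminal have FIRST(α) ∩ FIRST(β) ≠ ∅ (with ε ∈ FIRST of a nullable right-hand side, so two nullable alternatives also conflict).

FIRST sets of the non-terminals at (or reachable through a nullable prefix from) the front of some alternative:
  FIRST(D) = { '+', ε }
  FIRST(T) = { '+', ',' }
  FIRST(F) = { 'id' }

Productions for D:
  D → + T: FIRST = { '+' }
  D → ε: FIRST = { ε }
Productions for B:
  B → ε: FIRST = { ε }
  B → D T D: FIRST = { '+', ',' }
  B → F id F: FIRST = { 'id' }
Productions for T:
  T → + B F: FIRST = { '+' }
  T → ,: FIRST = { ',' }
F has only one production, so no FIRST/FIRST conflict is possible there.

All alternatives of each non-terminal have pairwise disjoint FIRST sets.

Answer: No FIRST/FIRST conflicts.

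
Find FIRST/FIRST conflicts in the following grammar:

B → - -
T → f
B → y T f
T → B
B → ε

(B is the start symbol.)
No FIRST/FIRST conflicts.

FIRST sets of the non-terminals at (or reachable through a nullable prefix from) the front of some alternative:
  FIRST(B) = { '-', 'y', ε }

Productions for B:
  B → - -: FIRST = { '-' }
  B → y T f: FIRST = { 'y' }
  B → ε: FIRST = { ε }
Productions for T:
  T → f: FIRST = { 'f' }
  T → B: FIRST = { '-', 'y', ε }

All alternatives of each non-terminal have pairwise disjoint FIRST sets.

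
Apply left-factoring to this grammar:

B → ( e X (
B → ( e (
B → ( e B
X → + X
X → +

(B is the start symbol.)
B → ( e B'
B' → X (
B' → (
B' → B
X → + X'
X' → X
X' → ε

Left-factoring transforms A → αβ₁ | αβ₂ into A → αA' and A' → β₁ | β₂
(α is the longest common prefix among the alternatives). Repeat until
no nonterminal has two alternatives with a common prefix.

Round 1: B has alternatives sharing prefix '( e'. Introduce B': B → ( e B'
  Add: B' → X (
  Add: B' → (
  Add: B' → B

Round 2: X has alternatives sharing prefix '+'. Introduce X': X → + X'
  Add: X' → X
  Add: X' → ε

No remaining common prefixes — done.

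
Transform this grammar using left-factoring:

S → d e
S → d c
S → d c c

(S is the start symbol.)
Left-factoring transforms A → αβ₁ | αβ₂ into A → αA' and A' → β₁ | β₂
(α is the longest common prefix among the alternatives). Repeat until
no nonterminal has two alternatives with a common prefix.

Round 1: S has alternatives sharing prefix 'd'. Introduce S': S → d S'
  Add: S' → e
  Add: S' → c
  Add: S' → c c

Round 2: S' has alternatives sharing prefix 'c'. Introduce S'': S' → c S''
  Add: S'' → ε
  Add: S'' → c

No remaining common prefixes — done.

Resulting grammar:
S → d S'
S' → e
S' → c S''
S'' → ε
S'' → c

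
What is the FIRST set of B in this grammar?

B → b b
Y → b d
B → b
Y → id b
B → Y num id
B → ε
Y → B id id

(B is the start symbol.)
To compute FIRST(B), examine every production with B on the left-hand side, reading each right-hand side left to right until a non-nullable symbol is reached.

FIRST sets of the other non-terminals involved (by the same procedure, iterated to a fixed point):
  FIRST(Y) = { 'b', 'id' }

From B → b b:
  - b is a terminal: add 'b' and stop
From B → b:
  - b is a terminal: add 'b' and stop
From B → Y num id:
  - Y is a non-terminal: add FIRST(Y) \ {ε} = { 'b', 'id' }
    Y is not nullable, so stop
From B → ε:
  - ε-production, so ε ∈ FIRST(B)

Collecting: FIRST(B) = { 'b', 'id', ε }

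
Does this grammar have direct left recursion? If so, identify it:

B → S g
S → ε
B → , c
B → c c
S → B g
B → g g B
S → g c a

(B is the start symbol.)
No direct left recursion

B → S g: starts with S
S → ε: starts with ε
B → , c: starts with ','
B → c c: starts with c
S → B g: starts with B
B → g g B: starts with g
S → g c a: starts with g

No direct left recursion found.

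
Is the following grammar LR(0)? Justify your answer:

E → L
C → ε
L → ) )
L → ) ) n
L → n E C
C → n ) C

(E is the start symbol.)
Augment with E' → E and build the canonical LR(0) collection (I0 = CLOSURE({[E' → . E]}), then GOTO on every symbol after a dot until no new states appear). It has 12 states:
  I0: { [E → . L], [E' → . E], [L → . ) ) n], [L → . ) )], [L → . n E C] }  — shift
  I1: { [L → ) . ) n], [L → ) . )] }  — shift
  I2: { [E' → E .] }  — accept
  I3: { [E → L .] }  — reduce
  I4: { [E → . L], [L → . ) ) n], [L → . ) )], [L → . n E C], [L → n . E C] }  — shift
  I5: { [C → . n ) C], [C → .], [L → n E . C] }  — shift, reduce
  I6: { [L → n E C .] }  — reduce
  I7: { [C → n . ) C] }  — shift
  I8: { [C → . n ) C], [C → .], [C → n ) . C] }  — shift, reduce
  I9: { [C → n ) C .] }  — reduce
  I10: { [L → ) ) . n], [L → ) ) .] }  — shift, reduce
  I11: { [L → ) ) n .] }  — reduce

Conflict in state I5:
  Shift-reduce conflict between [C → .] and [C → . n ) C]
So the grammar is NOT LR(0).

Answer: No. Shift-reduce conflict between [C → .] and [C → . n ) C]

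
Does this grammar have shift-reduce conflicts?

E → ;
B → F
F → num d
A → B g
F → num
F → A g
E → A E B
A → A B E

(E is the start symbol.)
Yes — I6: [F → num .] vs [F → num . d]; I13: [E → A E B .] vs [A → B . g]

A shift-reduce conflict occurs when an LR(0) state has both:
  - a complete (reduce) item [A → α .] (dot at the end), and
  - a shift item [B → β . c γ] (dot before a terminal).

Augment with E' → E and build the canonical LR(0) collection (I0 = CLOSURE({[E' → . E]}), then GOTO on every symbol after a dot until no new states appear). It has 15 states:
  I0: { [A → . A B E], [A → . B g], [B → . F], [E → . ;], [E → . A E B], [E' → . E], [F → . A g], [F → . num d], [F → . num] }  — shift
  I1: { [E → ; .] }  — reduce
  I2: { [A → . A B E], [A → . B g], [A → A . B E], [B → . F], [E → . ;], [E → . A E B], [E → A . E B], [F → . A g], [F → . num d], [F → . num], [F → A . g] }  — shift
  I3: { [A → B . g] }  — shift
  I4: { [E' → E .] }  — accept
  I5: { [B → F .] }  — reduce
  I6: { [F → num . d], [F → num .] }  — shift, reduce
  I7: { [F → num d .] }  — reduce
  I8: { [A → B g .] }  — reduce
  I9: { [A → . A B E], [A → . B g], [A → A B . E], [A → B . g], [B → . F], [E → . ;], [E → . A E B], [F → . A g], [F → . num d], [F → . num] }  — shift
  I10: { [A → . A B E], [A → . B g], [B → . F], [E → A E . B], [F → . A g], [F → . num d], [F → . num] }  — shift
  I11: { [F → A g .] }  — reduce
  I12: { [A → . A B E], [A → . B g], [A → A . B E], [B → . F], [F → . A g], [F → . num d], [F → . num], [F → A . g] }  — shift
  I13: { [A → B . g], [E → A E B .] }  — shift, reduce
  I14: { [A → A B E .] }  — reduce

I6 contains reduce item [F → num .] and shift item [F → num . d] — shift-reduce conflict.
I13 contains reduce item [E → A E B .] and shift item [A → B . g] — shift-reduce conflict.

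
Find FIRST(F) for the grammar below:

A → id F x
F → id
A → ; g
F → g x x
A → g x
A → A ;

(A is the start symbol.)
To compute FIRST(F), examine every production with F on the left-hand side, reading each right-hand side left to right until a non-nullable symbol is reached.

From F → id:
  - id is a terminal: add 'id' and stop
From F → g x x:
  - g is a terminal: add 'g' and stop

Collecting: FIRST(F) = { 'g', 'id' }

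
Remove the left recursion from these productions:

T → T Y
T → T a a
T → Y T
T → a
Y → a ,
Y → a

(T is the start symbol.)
T → Y T T'
T → a T'
T' → Y T'
T' → a a T'
T' → ε
Y → a ,
Y → a

T is directly left-recursive. The standard transformation for
  A → A α₁ | ... | A α_m | β₁ | ... | β_n
is
  A  → β₁ A' | ... | β_n A'
  A' → α₁ A' | ... | α_m A' | ε

T → Y T becomes T → Y T T'
T → a becomes T → a T'
T → T Y becomes T' → Y T'
T → T a a becomes T' → a a T'
Add T' → ε

Productions for other non-terminals are unchanged:
  Y → a ,
  Y → a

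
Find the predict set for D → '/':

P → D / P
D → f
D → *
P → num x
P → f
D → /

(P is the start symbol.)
{ '/' }

PREDICT(D → '/') = (FIRST(RHS) \ {ε}) ∪ (FOLLOW(D) if ε ∈ FIRST(RHS), i.e. RHS ⇒* ε)
FIRST('/') = { '/' }
ε ∉ FIRST('/'), so FOLLOW(D) is not added.
PREDICT(D → '/') = { '/' }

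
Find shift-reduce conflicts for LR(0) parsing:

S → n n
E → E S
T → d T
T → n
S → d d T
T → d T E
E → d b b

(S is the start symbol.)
A shift-reduce conflict occurs when an LR(0) state has both:
  - a complete (reduce) item [A → α .] (dot at the end), and
  - a shift item [B → β . c γ] (dot before a terminal).

Augment with S' → S and build the canonical LR(0) collection (I0 = CLOSURE({[S' → . S]}), then GOTO on every symbol after a dot until no new states appear). It has 15 states:
  I0: { [S → . d d T], [S → . n n], [S' → . S] }  — shift
  I1: { [S' → S .] }  — accept
  I2: { [S → d . d T] }  — shift
  I3: { [S → n . n] }  — shift
  I4: { [S → n n .] }  — reduce
  I5: { [S → d d . T], [T → . d T E], [T → . d T], [T → . n] }  — shift
  I6: { [S → d d T .] }  — reduce
  I7: { [T → . d T E], [T → . d T], [T → . n], [T → d . T E], [T → d . T] }  — shift
  I8: { [T → n .] }  — reduce
  I9: { [E → . E S], [E → . d b b], [T → d T . E], [T → d T .] }  — shift, reduce
  I10: { [E → E . S], [S → . d d T], [S → . n n], [T → d T E .] }  — shift, reduce
  I11: { [E → d . b b] }  — shift
  I12: { [E → d b . b] }  — shift
  I13: { [E → d b b .] }  — reduce
  I14: { [E → E S .] }  — reduce

I9 contains reduce item [T → d T .] and shift item [E → . d b b] — shift-reduce conflict.
I10 contains reduce item [T → d T E .] and shift items [S → . d d T], [S → . n n] — shift-reduce conflict.

Answer: Yes — I9: [T → d T .] vs [E → . d b b]; I10: [T → d T E .] vs [S → . d d T]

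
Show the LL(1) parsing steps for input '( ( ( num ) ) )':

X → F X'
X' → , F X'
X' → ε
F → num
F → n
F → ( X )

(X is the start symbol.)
Stack is shown with the top on the left.

Stack                    Input              Action
--------------------------------------------------
X $                      ( ( ( num ) ) ) $  output X → F X'
F X' $                   ( ( ( num ) ) ) $  output F → ( X )
( X ) X' $               ( ( ( num ) ) ) $  match '('
X ) X' $                 ( ( num ) ) ) $    output X → F X'
F X' ) X' $              ( ( num ) ) ) $    output F → ( X )
( X ) X' ) X' $          ( ( num ) ) ) $    match '('
X ) X' ) X' $            ( num ) ) ) $      output X → F X'
F X' ) X' ) X' $         ( num ) ) ) $      output F → ( X )
( X ) X' ) X' ) X' $     ( num ) ) ) $      match '('
X ) X' ) X' ) X' $       num ) ) ) $        output X → F X'
F X' ) X' ) X' ) X' $    num ) ) ) $        output F → num
num X' ) X' ) X' ) X' $  num ) ) ) $        match 'num'
X' ) X' ) X' ) X' $      ) ) ) $            output X' → ε
) X' ) X' ) X' $         ) ) ) $            match ')'
X' ) X' ) X' $           ) ) $              output X' → ε
) X' ) X' $              ) ) $              match ')'
X' ) X' $                ) $                output X' → ε
) X' $                   ) $                match ')'
X' $                     $                  output X' → ε
$                        $                  accept

The string is accepted.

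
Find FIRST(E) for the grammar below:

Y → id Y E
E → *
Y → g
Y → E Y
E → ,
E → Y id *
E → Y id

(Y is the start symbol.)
To compute FIRST(E), examine every production with E on the left-hand side, reading each right-hand side left to right until a non-nullable symbol is reached.

FIRST sets of the other non-terminals involved (by the same procedure, iterated to a fixed point):
  FIRST(Y) = { '*', ',', 'g', 'id' }

From E → *:
  - '*' is a terminal: add '*' and stop
From E → ,:
  - ',' is a terminal: add ',' and stop
From E → Y id *:
  - Y is a non-terminal: add FIRST(Y) \ {ε} = { '*', ',', 'g', 'id' }
    Y is not nullable, so stop
From E → Y id:
  - Y is a non-terminal: add FIRST(Y) \ {ε} = { '*', ',', 'g', 'id' }
    Y is not nullable, so stop

Collecting: FIRST(E) = { '*', ',', 'g', 'id' }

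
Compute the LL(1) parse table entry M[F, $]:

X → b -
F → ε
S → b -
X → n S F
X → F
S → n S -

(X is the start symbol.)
F → ε

To find M[F, $], we find productions for F where $ is in the predict set (PREDICT(N → α) = (FIRST(α) \ {ε}) ∪ (FOLLOW(N) if α ⇒* ε)).

Relevant sets:
  FOLLOW(F) = { $ }

F → ε: PREDICT = { $ }
  $ is in predict set, so this production goes in M[F, $]

M[F, $] = F → ε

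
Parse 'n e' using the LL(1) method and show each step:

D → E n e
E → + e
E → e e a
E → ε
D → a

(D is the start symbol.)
LL(1) parsing maintains a stack (initially the start symbol over $) and the input. At each step: if the stack top is a terminal, match it against the current input token; if it is a non-terminal N, replace it with the RHS of M[N, lookahead] (the unique production whose predict set contains the lookahead).

Stack is shown with the top on the left.

Stack    Input  Action
----------------------
D $      n e $  output D → E n e
E n e $  n e $  output E → ε
n e $    n e $  match 'n'
e $      e $    match 'e'
$        $      accept

The string is accepted.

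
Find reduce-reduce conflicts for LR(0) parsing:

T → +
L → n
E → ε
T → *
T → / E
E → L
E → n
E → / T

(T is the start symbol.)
Augment with T' → T and build the canonical LR(0) collection (I0 = CLOSURE({[T' → . T]}), then GOTO on every symbol after a dot until no new states appear). It has 10 states:
  I0: { [T → . *], [T → . +], [T → . / E], [T' → . T] }  — shift
  I1: { [T → * .] }  — reduce
  I2: { [T → + .] }  — reduce
  I3: { [E → . / T], [E → . L], [E → . n], [E → .], [L → . n], [T → / . E] }  — shift, reduce
  I4: { [T' → T .] }  — accept
  I5: { [E → / . T], [T → . *], [T → . +], [T → . / E] }  — shift
  I6: { [T → / E .] }  — reduce
  I7: { [E → L .] }  — reduce
  I8: { [E → n .], [L → n .] }  — 2 reduces
  I9: { [E → / T .] }  — reduce

I8 contains complete items [E → n .], [L → n .] — reduce-reduce conflict.

Answer: Yes — I8: [E → n .] vs [L → n .]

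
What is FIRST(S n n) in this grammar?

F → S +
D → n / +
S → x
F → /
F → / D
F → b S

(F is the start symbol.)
{ 'x' }

FIRST sets of the non-terminals involved (from the grammar, by fixed-point iteration):
  FIRST(S) = { 'x' }

To compute FIRST(S n n), process the symbols left to right:
Symbol S is a non-terminal. Add FIRST(S) \ {ε} = { 'x' }
S is not nullable (ε ∉ FIRST(S)), so stop here.
FIRST(S n n) = { 'x' }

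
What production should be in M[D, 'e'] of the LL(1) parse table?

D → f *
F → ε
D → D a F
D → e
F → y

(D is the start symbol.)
To find M[D, 'e'], we find productions for D where 'e' is in the predict set (PREDICT(N → α) = (FIRST(α) \ {ε}) ∪ (FOLLOW(N) if α ⇒* ε)).

Relevant sets:
  FIRST(D) = { 'e', 'f' }

D → f *: PREDICT = { 'f' }
D → D a F: PREDICT = { 'e', 'f' }
  'e' is in predict set, so this production goes in M[D, 'e']
D → e: PREDICT = { 'e' }
  'e' is in predict set, so this production goes in M[D, 'e']

M[D, 'e'] = D → D a F, D → e  (a multiply-defined cell — the grammar is not LL(1))

Answer: D → D a F, D → e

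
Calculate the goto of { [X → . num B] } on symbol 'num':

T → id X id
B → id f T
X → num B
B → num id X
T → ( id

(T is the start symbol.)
{ [B → . id f T], [B → . num id X], [X → num . B] }

GOTO(I, 'num') = CLOSURE({ [A → αX.β] : [A → α.Xβ] ∈ I, X = 'num' })

Items with dot before 'num', with the dot advanced:
  [X → . num B] → [X → num . B]
Closure of the advanced items:
  [X → num . B] has the dot before B: add [B → . id f T], [B → . num id X]

GOTO = { [B → . id f T], [B → . num id X], [X → num . B] }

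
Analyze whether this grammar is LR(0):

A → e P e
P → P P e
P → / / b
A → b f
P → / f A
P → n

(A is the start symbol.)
Augment with A' → A and build the canonical LR(0) collection (I0 = CLOSURE({[A' → . A]}), then GOTO on every symbol after a dot until no new states appear). It has 15 states:
  I0: { [A → . b f], [A → . e P e], [A' → . A] }  — shift
  I1: { [A' → A .] }  — accept
  I2: { [A → b . f] }  — shift
  I3: { [A → e . P e], [P → . / / b], [P → . / f A], [P → . P P e], [P → . n] }  — shift
  I4: { [P → / . / b], [P → / . f A] }  — shift
  I5: { [A → e P . e], [P → . / / b], [P → . / f A], [P → . P P e], [P → . n], [P → P . P e] }  — shift
  I6: { [P → n .] }  — reduce
  I7: { [P → . / / b], [P → . / f A], [P → . P P e], [P → . n], [P → P . P e], [P → P P . e] }  — shift
  I8: { [A → e P e .] }  — reduce
  I9: { [P → P P e .] }  — reduce
  I10: { [P → / / . b] }  — shift
  I11: { [A → . b f], [A → . e P e], [P → / f . A] }  — shift
  I12: { [P → / f A .] }  — reduce
  I13: { [P → / / b .] }  — reduce
  I14: { [A → b f .] }  — reduce

Every state is either a pure shift/goto state or contains exactly one complete item and nothing to shift — no conflicts. The grammar is LR(0).

Answer: Yes, the grammar is LR(0)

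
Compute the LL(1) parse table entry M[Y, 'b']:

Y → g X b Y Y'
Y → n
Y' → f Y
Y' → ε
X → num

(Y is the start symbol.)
Empty (error entry)

To find M[Y, 'b'], we find productions for Y where 'b' is in the predict set (PREDICT(N → α) = (FIRST(α) \ {ε}) ∪ (FOLLOW(N) if α ⇒* ε)).

Y → g X b Y Y': PREDICT = { 'g' }
Y → n: PREDICT = { 'n' }

M[Y, 'b'] is empty (no production applies)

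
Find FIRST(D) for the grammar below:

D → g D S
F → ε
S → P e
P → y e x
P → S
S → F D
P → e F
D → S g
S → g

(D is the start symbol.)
To compute FIRST(D), examine every production with D on the left-hand side, reading each right-hand side left to right until a non-nullable symbol is reached.

FIRST sets of the other non-terminals involved (by the same procedure, iterated to a fixed point):
  FIRST(S) = { 'e', 'g', 'y' }

From D → g D S:
  - g is a terminal: add 'g' and stop
From D → S g:
  - S is a non-terminal: add FIRST(S) \ {ε} = { 'e', 'g', 'y' }
    S is not nullable, so stop

Collecting: FIRST(D) = { 'e', 'g', 'y' }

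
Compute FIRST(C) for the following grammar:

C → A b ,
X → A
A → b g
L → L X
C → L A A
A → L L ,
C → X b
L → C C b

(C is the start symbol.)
{ 'b' }

To compute FIRST(C), examine every production with C on the left-hand side, reading each right-hand side left to right until a non-nullable symbol is reached.

FIRST sets of the other non-terminals involved (by the same procedure, iterated to a fixed point):
  FIRST(A) = { 'b' }
  FIRST(L) = { 'b' }
  FIRST(X) = { 'b' }

From C → A b ,:
  - A is a non-terminal: add FIRST(A) \ {ε} = { 'b' }
    A is not nullable, so stop
From C → L A A:
  - L is a non-terminal: add FIRST(L) \ {ε} = { 'b' }
    L is not nullable, so stop
From C → X b:
  - X is a non-terminal: add FIRST(X) \ {ε} = { 'b' }
    X is not nullable, so stop

Collecting: FIRST(C) = { 'b' }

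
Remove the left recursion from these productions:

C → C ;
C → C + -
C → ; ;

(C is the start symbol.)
C → ; ; C'
C' → ; C'
C' → + - C'
C' → ε

C is directly left-recursive. The standard transformation for
  A → A α₁ | ... | A α_m | β₁ | ... | β_n
is
  A  → β₁ A' | ... | β_n A'
  A' → α₁ A' | ... | α_m A' | ε

C → ; ; becomes C → ; ; C'
C → C ; becomes C' → ; C'
C → C + - becomes C' → + - C'
Add C' → ε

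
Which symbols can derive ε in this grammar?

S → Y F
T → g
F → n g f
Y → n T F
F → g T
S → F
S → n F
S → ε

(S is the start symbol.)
{ 'S' }

A non-terminal is nullable if it can derive ε (the empty string): either it has an ε-production, or it has a production whose right-hand side consists entirely of nullable non-terminals.

ε-productions: S → ε
So S is immediately nullable.
No further non-terminal can be added: every production for the remaining non-terminals contains a terminal or a non-nullable non-terminal.
Nullable = { 'S' }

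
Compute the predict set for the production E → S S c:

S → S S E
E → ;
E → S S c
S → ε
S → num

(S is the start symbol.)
{ ';', 'c', 'num' }

PREDICT(E → S S c) = (FIRST(RHS) \ {ε}) ∪ (FOLLOW(E) if ε ∈ FIRST(RHS), i.e. RHS ⇒* ε)
FIRST(S) = { ';', 'c', 'num', ε }
FIRST(S S c) = { ';', 'c', 'num' }
ε ∉ FIRST(S S c), so FOLLOW(E) is not added.
PREDICT(E → S S c) = { ';', 'c', 'num' }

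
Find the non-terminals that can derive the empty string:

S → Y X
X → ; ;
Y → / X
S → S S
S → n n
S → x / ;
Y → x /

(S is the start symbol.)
There are no ε-productions, so no non-terminal can derive ε.
No non-terminals are nullable.

Answer: None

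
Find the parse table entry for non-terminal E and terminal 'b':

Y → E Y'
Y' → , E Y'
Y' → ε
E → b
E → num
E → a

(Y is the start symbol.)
To find M[E, 'b'], we find productions for E where 'b' is in the predict set (PREDICT(N → α) = (FIRST(α) \ {ε}) ∪ (FOLLOW(N) if α ⇒* ε)).

E → b: PREDICT = { 'b' }
  'b' is in predict set, so this production goes in M[E, 'b']
E → num: PREDICT = { 'num' }
E → a: PREDICT = { 'a' }

M[E, 'b'] = E → b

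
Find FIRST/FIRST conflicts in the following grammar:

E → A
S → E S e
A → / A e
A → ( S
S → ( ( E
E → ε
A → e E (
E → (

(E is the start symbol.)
FIRST sets of the non-terminals at (or reachable through a nullable prefix from) the front of some alternative:
  FIRST(A) = { '(', '/', 'e' }
  FIRST(E) = { '(', '/', 'e', ε }
  FIRST(S) = { '(', '/', 'e' }

Productions for E:
  E → A: FIRST = { '(', '/', 'e' }
  E → ε: FIRST = { ε }
  E → (: FIRST = { '(' }
Productions for S:
  S → E S e: FIRST = { '(', '/', 'e' }
  S → ( ( E: FIRST = { '(' }
Productions for A:
  A → / A e: FIRST = { '/' }
  A → ( S: FIRST = { '(' }
  A → e E (: FIRST = { 'e' }

Conflict for E: E → A and E → (
  Overlap: { '(' }
Conflict for S: S → E S e and S → ( ( E
  Overlap: { '(' }

Answer: Yes. E → A / E → '(' on { '(' }; S → E S e / S → '(' '(' E on { '(' }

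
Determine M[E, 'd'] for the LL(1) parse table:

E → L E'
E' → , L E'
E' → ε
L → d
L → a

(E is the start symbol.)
E → L E'

To find M[E, 'd'], we find productions for E where 'd' is in the predict set (PREDICT(N → α) = (FIRST(α) \ {ε}) ∪ (FOLLOW(N) if α ⇒* ε)).

Relevant sets:
  FIRST(L) = { 'a', 'd' }

E → L E': PREDICT = { 'a', 'd' }
  'd' is in predict set, so this production goes in M[E, 'd']

M[E, 'd'] = E → L E'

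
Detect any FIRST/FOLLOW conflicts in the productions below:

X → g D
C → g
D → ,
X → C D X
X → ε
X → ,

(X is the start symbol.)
A FIRST/FOLLOW conflict occurs when a non-terminal N has a nullable alternative N → β (β ⇒* ε) and another alternative N → α with FIRST(α) ∩ FOLLOW(N) ≠ ∅: on such a lookahead the parser cannot decide between expanding α and letting N vanish via β.

Nullable non-terminals: X.
FIRST sets used below: FIRST(C) = { 'g' }

X: nullable alternative(s) X → ε; FOLLOW(X) = { $ }
  X → g D: FIRST \ {ε} = { 'g' } — disjoint from FOLLOW(X)
  X → C D X: FIRST \ {ε} = { 'g' } — disjoint from FOLLOW(X)
  X → ε: FIRST \ {ε} = { } — this is the only nullable alternative, skip
  X → ,: FIRST \ {ε} = { ',' } — disjoint from FOLLOW(X)

C, D have no nullable alternative, so no FIRST/FOLLOW check is needed there.

No FIRST/FOLLOW conflicts found.

Answer: No FIRST/FOLLOW conflicts.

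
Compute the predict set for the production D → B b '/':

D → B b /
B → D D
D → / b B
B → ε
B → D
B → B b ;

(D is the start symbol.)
{ '/', 'b' }

PREDICT(D → B b '/') = (FIRST(RHS) \ {ε}) ∪ (FOLLOW(D) if ε ∈ FIRST(RHS), i.e. RHS ⇒* ε)
FIRST(B) = { '/', 'b', ε }
FIRST(B b '/') = { '/', 'b' }
ε ∉ FIRST(B b '/'), so FOLLOW(D) is not added.
PREDICT(D → B b '/') = { '/', 'b' }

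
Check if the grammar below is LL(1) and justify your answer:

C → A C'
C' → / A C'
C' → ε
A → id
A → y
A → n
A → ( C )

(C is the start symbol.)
A grammar is LL(1) if for each non-terminal N with multiple productions, the predict sets of those productions are pairwise disjoint, where PREDICT(N → α) = (FIRST(α) \ {ε}) ∪ (FOLLOW(N) if α ⇒* ε).

Relevant sets:
  FOLLOW(C') = { $, ')' }

For C':
  PREDICT(C' → '/' A C') = { '/' }
  PREDICT(C' → ε) = { $, ')' }
For A:
  PREDICT(A → id) = { 'id' }
  PREDICT(A → y) = { 'y' }
  PREDICT(A → n) = { 'n' }
  PREDICT(A → '(' C ')') = { '(' }
C has a single production, so nothing to check there.

All predict sets are disjoint. The grammar IS LL(1).

Answer: Yes, the grammar is LL(1).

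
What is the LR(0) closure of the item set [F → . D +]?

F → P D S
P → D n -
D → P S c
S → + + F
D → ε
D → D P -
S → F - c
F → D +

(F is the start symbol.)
To compute CLOSURE, for each item [A → α.Bβ] where B is a non-terminal, add [B → .γ] for all productions B → γ; repeat for the newly added items until nothing changes.

Start with: [F → . D +]
  [F → . D +] has the dot before D: add [D → . P S c], [D → .], [D → . D P -]
  [D → . P S c] has the dot before P: add [P → . D n -]
No further items can be added.

CLOSURE = { [D → . D P -], [D → . P S c], [D → .], [F → . D +], [P → . D n -] }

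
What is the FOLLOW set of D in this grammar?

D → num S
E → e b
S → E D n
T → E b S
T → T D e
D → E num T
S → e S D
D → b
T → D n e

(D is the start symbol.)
D is the start symbol, so $ ∈ FOLLOW(D).
In S → E D n: D is followed by n, add FIRST(n) \ {ε} = { 'n' }
In T → T D e: D is followed by e, add FIRST(e) \ {ε} = { 'e' }
In S → e S D: D is at the end, add FOLLOW(S)
In T → D n e: D is followed by n e, add FIRST(n e) \ {ε} = { 'n' }

The FOLLOW sets referred to above (computed the same way, to a fixed point):
  FOLLOW(S) = { $, 'b', 'e', 'n', 'num' }

Taking the union: FOLLOW(D) = { $, 'b', 'e', 'n', 'num' }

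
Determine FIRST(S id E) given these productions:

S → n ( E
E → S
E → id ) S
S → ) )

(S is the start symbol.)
FIRST sets of the non-terminals involved (from the grammar, by fixed-point iteration):
  FIRST(S) = { ')', 'n' }

To compute FIRST(S id E), process the symbols left to right:
Symbol S is a non-terminal. Add FIRST(S) \ {ε} = { ')', 'n' }
S is not nullable (ε ∉ FIRST(S)), so stop here.
FIRST(S id E) = { ')', 'n' }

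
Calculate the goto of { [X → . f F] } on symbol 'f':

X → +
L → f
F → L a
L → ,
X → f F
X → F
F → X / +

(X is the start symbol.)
{ [F → . L a], [F → . X / +], [L → . ,], [L → . f], [X → . +], [X → . F], [X → . f F], [X → f . F] }

GOTO(I, 'f') = CLOSURE({ [A → αX.β] : [A → α.Xβ] ∈ I, X = 'f' })

Items with dot before 'f', with the dot advanced:
  [X → . f F] → [X → f . F]
Closure of the advanced items:
  [X → f . F] has the dot before F: add [F → . L a], [F → . X / +]
  [F → . L a] has the dot before L: add [L → . f], [L → . ,]
  [F → . X / +] has the dot before X: add [X → . +], [X → . f F], [X → . F]

GOTO = { [F → . L a], [F → . X / +], [L → . ,], [L → . f], [X → . +], [X → . F], [X → . f F], [X → f . F] }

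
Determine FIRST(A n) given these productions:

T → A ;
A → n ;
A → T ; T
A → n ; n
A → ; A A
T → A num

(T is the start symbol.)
{ ';', 'n' }

FIRST sets of the non-terminals involved (from the grammar, by fixed-point iteration):
  FIRST(A) = { ';', 'n' }

To compute FIRST(A n), process the symbols left to right:
Symbol A is a non-terminal. Add FIRST(A) \ {ε} = { ';', 'n' }
A is not nullable (ε ∉ FIRST(A)), so stop here.
FIRST(A n) = { ';', 'n' }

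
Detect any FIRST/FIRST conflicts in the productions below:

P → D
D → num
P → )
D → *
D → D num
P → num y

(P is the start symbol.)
A FIRST/FIRST conflict occurs when two productions N → α and N → β for the same non-terminal have FIRST(α) ∩ FIRST(β) ≠ ∅ (with ε ∈ FIRST of a nullable right-hand side, so two nullable alternatives also conflict).

FIRST sets of the non-terminals at (or reachable through a nullable prefix from) the front of some alternative:
  FIRST(D) = { '*', 'num' }

Productions for P:
  P → D: FIRST = { '*', 'num' }
  P → ): FIRST = { ')' }
  P → num y: FIRST = { 'num' }
Productions for D:
  D → num: FIRST = { 'num' }
  D → *: FIRST = { '*' }
  D → D num: FIRST = { '*', 'num' }

Conflict for P: P → D and P → num y
  Overlap: { 'num' }
Conflict for D: D → num and D → D num
  Overlap: { 'num' }
Conflict for D: D → * and D → D num
  Overlap: { '*' }

Answer: Yes. P → D / P → num y on { 'num' }; D → num / D → D num on { 'num' }; D → '*' / D → D num on { '*' }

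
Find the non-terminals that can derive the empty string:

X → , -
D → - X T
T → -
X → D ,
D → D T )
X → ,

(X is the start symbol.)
There are no ε-productions, so no non-terminal can derive ε.
No non-terminals are nullable.

Answer: None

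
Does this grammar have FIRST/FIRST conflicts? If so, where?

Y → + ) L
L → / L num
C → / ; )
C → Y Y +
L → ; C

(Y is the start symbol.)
A FIRST/FIRST conflict occurs when two productions N → α and N → β for the same non-terminal have FIRST(α) ∩ FIRST(β) ≠ ∅ (with ε ∈ FIRST of a nullable right-hand side, so two nullable alternatives also conflict).

FIRST sets of the non-terminals at (or reachable through a nullable prefix from) the front of some alternative:
  FIRST(Y) = { '+' }

Productions for L:
  L → / L num: FIRST = { '/' }
  L → ; C: FIRST = { ';' }
Productions for C:
  C → / ; ): FIRST = { '/' }
  C → Y Y +: FIRST = { '+' }
Y has only one production, so no FIRST/FIRST conflict is possible there.

All alternatives of each non-terminal have pairwise disjoint FIRST sets.

Answer: No FIRST/FIRST conflicts.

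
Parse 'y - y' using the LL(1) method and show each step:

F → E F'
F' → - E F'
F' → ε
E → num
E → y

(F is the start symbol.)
Stack is shown with the top on the left.

Stack     Input    Action
-------------------------
F $       y - y $  output F → E F'
E F' $    y - y $  output E → y
y F' $    y - y $  match 'y'
F' $      - y $    output F' → - E F'
- E F' $  - y $    match '-'
E F' $    y $      output E → y
y F' $    y $      match 'y'
F' $      $        output F' → ε
$         $        accept

The string is accepted.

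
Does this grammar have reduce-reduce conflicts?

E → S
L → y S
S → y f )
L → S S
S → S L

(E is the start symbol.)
A reduce-reduce conflict occurs when an LR(0) state has two complete items [A → α .] and [B → β .] — both call for a reduction, and with no lookahead the parser cannot choose between them.

Augment with E' → E and build the canonical LR(0) collection (I0 = CLOSURE({[E' → . E]}), then GOTO on every symbol after a dot until no new states appear). It has 11 states:
  I0: { [E → . S], [E' → . E], [S → . S L], [S → . y f )] }  — shift
  I1: { [E' → E .] }  — accept
  I2: { [E → S .], [L → . S S], [L → . y S], [S → . S L], [S → . y f )], [S → S . L] }  — shift, reduce
  I3: { [S → y . f )] }  — shift
  I4: { [S → y f . )] }  — shift
  I5: { [S → y f ) .] }  — reduce
  I6: { [S → S L .] }  — reduce
  I7: { [L → . S S], [L → . y S], [L → S . S], [S → . S L], [S → . y f )], [S → S . L] }  — shift
  I8: { [L → y . S], [S → . S L], [S → . y f )], [S → y . f )] }  — shift
  I9: { [L → . S S], [L → . y S], [L → y S .], [S → . S L], [S → . y f )], [S → S . L] }  — shift, reduce
  I10: { [L → . S S], [L → . y S], [L → S . S], [L → S S .], [S → . S L], [S → . y f )], [S → S . L] }  — shift, reduce

No state contains more than one complete item.

Answer: No reduce-reduce conflicts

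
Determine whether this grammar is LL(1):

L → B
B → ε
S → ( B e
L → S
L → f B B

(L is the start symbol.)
A grammar is LL(1) if for each non-terminal N with multiple productions, the predict sets of those productions are pairwise disjoint, where PREDICT(N → α) = (FIRST(α) \ {ε}) ∪ (FOLLOW(N) if α ⇒* ε).

Relevant sets:
  FIRST(B) = { ε }
  FIRST(S) = { '(' }
  FOLLOW(L) = { $ }

For L:
  PREDICT(L → B) = { $ }
  PREDICT(L → S) = { '(' }
  PREDICT(L → f B B) = { 'f' }
B, S have a single production, so nothing to check there.

All predict sets are disjoint. The grammar IS LL(1).

Answer: Yes, the grammar is LL(1).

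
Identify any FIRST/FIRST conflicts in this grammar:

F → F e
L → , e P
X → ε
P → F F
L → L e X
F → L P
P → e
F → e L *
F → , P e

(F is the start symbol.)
Yes. F → F e / F → L P on { ',' }; F → F e / F → e L '*' on { 'e' }; F → F e / F → ',' P e on { ',' }; F → L P / F → ',' P e on { ',' }; L → ',' e P / L → L e X on { ',' }; P → F F / P → e on { 'e' }

FIRST sets of the non-terminals at (or reachable through a nullable prefix from) the front of some alternative:
  FIRST(F) = { ',', 'e' }
  FIRST(L) = { ',' }

Productions for F:
  F → F e: FIRST = { ',', 'e' }
  F → L P: FIRST = { ',' }
  F → e L *: FIRST = { 'e' }
  F → , P e: FIRST = { ',' }
Productions for L:
  L → , e P: FIRST = { ',' }
  L → L e X: FIRST = { ',' }
Productions for P:
  P → F F: FIRST = { ',', 'e' }
  P → e: FIRST = { 'e' }
X has only one production, so no FIRST/FIRST conflict is possible there.

Conflict for F: F → F e and F → L P
  Overlap: { ',' }
Conflict for F: F → F e and F → e L *
  Overlap: { 'e' }
Conflict for F: F → F e and F → , P e
  Overlap: { ',' }
Conflict for F: F → L P and F → , P e
  Overlap: { ',' }
Conflict for L: L → , e P and L → L e X
  Overlap: { ',' }
Conflict for P: P → F F and P → e
  Overlap: { 'e' }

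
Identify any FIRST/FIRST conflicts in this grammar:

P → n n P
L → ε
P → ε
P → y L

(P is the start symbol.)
A FIRST/FIRST conflict occurs when two productions N → α and N → β for the same non-terminal have FIRST(α) ∩ FIRST(β) ≠ ∅ (with ε ∈ FIRST of a nullable right-hand side, so two nullable alternatives also conflict).

Productions for P:
  P → n n P: FIRST = { 'n' }
  P → ε: FIRST = { ε }
  P → y L: FIRST = { 'y' }
L has only one production, so no FIRST/FIRST conflict is possible there.

All alternatives of each non-terminal have pairwise disjoint FIRST sets.

Answer: No FIRST/FIRST conflicts.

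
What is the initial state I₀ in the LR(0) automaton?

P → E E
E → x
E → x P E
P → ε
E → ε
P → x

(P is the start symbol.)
First, augment the grammar with P' → P
I₀ = CLOSURE({ [P' → . P] }):
  [P' → . P] has the dot before P: add [P → . E E], [P → .], [P → . x]
  [P → . E E] has the dot before E: add [E → . x], [E → . x P E], [E → .]
No further items can be added.

I₀ = { [E → . x P E], [E → . x], [E → .], [P → . E E], [P → . x], [P → .], [P' → . P] }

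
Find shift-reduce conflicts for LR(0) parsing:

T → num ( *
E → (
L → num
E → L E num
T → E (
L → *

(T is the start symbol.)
Yes — I6: [L → num .] vs [T → num . ( *]

A shift-reduce conflict occurs when an LR(0) state has both:
  - a complete (reduce) item [A → α .] (dot at the end), and
  - a shift item [B → β . c γ] (dot before a terminal).

Augment with T' → T and build the canonical LR(0) collection (I0 = CLOSURE({[T' → . T]}), then GOTO on every symbol after a dot until no new states appear). It has 13 states:
  I0: { [E → . (], [E → . L E num], [L → . *], [L → . num], [T → . E (], [T → . num ( *], [T' → . T] }  — shift
  I1: { [E → ( .] }  — reduce
  I2: { [L → * .] }  — reduce
  I3: { [T → E . (] }  — shift
  I4: { [E → . (], [E → . L E num], [E → L . E num], [L → . *], [L → . num] }  — shift
  I5: { [T' → T .] }  — accept
  I6: { [L → num .], [T → num . ( *] }  — shift, reduce
  I7: { [T → num ( . *] }  — shift
  I8: { [T → num ( * .] }  — reduce
  I9: { [E → L E . num] }  — shift
  I10: { [L → num .] }  — reduce
  I11: { [E → L E num .] }  — reduce
  I12: { [T → E ( .] }  — reduce

I6 contains reduce item [L → num .] and shift item [T → num . ( *] — shift-reduce conflict.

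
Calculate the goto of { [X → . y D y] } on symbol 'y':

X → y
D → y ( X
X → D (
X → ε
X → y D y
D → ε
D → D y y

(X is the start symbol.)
{ [D → . D y y], [D → . y ( X], [D → .], [X → y . D y] }

GOTO(I, 'y') = CLOSURE({ [A → αX.β] : [A → α.Xβ] ∈ I, X = 'y' })

Items with dot before 'y', with the dot advanced:
  [X → . y D y] → [X → y . D y]
Closure of the advanced items:
  [X → y . D y] has the dot before D: add [D → . y ( X], [D → .], [D → . D y y]

GOTO = { [D → . D y y], [D → . y ( X], [D → .], [X → y . D y] }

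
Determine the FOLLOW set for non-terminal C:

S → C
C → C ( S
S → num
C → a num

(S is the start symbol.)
To compute FOLLOW(C), find every occurrence of C on a right-hand side N → α C β: add FIRST(β) \ {ε}, and if β is empty or nullable also add FOLLOW(N). Iterate to a fixed point.

In S → C: C is at the end, add FOLLOW(S)
In C → C ( S: C is followed by '(' S, add FIRST('(' S) \ {ε} = { '(' }

The FOLLOW sets referred to above (computed the same way, to a fixed point):
  FOLLOW(S) = { $, '(' }

Taking the union: FOLLOW(C) = { $, '(' }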